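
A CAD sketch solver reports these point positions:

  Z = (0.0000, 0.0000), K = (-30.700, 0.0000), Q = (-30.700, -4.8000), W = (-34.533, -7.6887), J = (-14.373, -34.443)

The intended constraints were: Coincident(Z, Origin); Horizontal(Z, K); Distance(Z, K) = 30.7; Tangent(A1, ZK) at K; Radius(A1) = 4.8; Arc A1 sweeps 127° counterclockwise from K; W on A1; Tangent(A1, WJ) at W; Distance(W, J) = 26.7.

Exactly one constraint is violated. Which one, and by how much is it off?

Distance(W, J) = 26.7 — off by 6.80.

Z = (0.00, 0.00) ✓; Z.y = 0.00, K.y = 0.00 ✓; |ZK| = 30.70 ✓; ∠(QK, KZ) = 90.00° ✓; |QK| = 4.800 ✓; bearing(Q→W) − bearing(Q→K) = 127.0° ✓; |QW| = 4.800 ✓; ∠(QW, WJ) = 90.00° ✓; |WJ| = 33.50 ✗.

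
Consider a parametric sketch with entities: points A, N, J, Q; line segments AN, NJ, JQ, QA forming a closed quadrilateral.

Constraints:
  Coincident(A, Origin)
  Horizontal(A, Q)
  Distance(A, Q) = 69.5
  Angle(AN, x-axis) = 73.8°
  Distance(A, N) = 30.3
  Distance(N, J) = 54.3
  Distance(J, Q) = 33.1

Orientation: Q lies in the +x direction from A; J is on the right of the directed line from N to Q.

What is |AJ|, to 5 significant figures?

42.777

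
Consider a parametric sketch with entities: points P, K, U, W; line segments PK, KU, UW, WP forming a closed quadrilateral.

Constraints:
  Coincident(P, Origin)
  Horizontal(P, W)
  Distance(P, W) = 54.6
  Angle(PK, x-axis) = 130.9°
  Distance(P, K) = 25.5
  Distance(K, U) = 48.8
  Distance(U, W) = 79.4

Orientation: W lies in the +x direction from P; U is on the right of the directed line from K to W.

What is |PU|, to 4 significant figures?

35.13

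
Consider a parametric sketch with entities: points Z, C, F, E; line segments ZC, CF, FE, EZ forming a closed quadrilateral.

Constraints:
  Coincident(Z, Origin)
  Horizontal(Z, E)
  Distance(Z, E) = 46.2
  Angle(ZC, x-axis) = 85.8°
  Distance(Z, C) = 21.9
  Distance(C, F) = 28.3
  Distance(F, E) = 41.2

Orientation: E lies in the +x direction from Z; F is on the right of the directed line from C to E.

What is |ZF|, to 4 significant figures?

8.262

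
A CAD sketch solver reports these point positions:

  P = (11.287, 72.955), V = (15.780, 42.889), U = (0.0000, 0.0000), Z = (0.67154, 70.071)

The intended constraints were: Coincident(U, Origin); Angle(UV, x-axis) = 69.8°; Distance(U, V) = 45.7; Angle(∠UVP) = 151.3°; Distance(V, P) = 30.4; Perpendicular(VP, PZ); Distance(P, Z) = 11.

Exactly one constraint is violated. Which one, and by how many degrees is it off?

Perpendicular(VP, PZ) — off by 6.70°.

U = (0.00, 0.00) ✓; UV at 69.80° ✓; |UV| = 45.70 ✓; ∠UVP = 151.3° ✓; |VP| = 30.40 ✓; ∠(VP, PZ) = 96.70° ✗; |PZ| = 11.00 ✓.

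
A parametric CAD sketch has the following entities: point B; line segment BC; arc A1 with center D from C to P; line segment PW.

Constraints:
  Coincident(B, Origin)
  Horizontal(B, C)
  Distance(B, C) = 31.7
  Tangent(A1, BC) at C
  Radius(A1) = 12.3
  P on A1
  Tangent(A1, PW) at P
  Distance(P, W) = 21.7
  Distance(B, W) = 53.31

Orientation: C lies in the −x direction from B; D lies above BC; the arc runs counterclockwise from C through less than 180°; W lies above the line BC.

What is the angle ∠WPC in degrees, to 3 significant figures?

111°

Checks: |DP| = 12.30 ✓; ∠(DP, PW) = 90.00° ✓; |PW| = 21.70 ✓; |BW| = 53.31 ✓.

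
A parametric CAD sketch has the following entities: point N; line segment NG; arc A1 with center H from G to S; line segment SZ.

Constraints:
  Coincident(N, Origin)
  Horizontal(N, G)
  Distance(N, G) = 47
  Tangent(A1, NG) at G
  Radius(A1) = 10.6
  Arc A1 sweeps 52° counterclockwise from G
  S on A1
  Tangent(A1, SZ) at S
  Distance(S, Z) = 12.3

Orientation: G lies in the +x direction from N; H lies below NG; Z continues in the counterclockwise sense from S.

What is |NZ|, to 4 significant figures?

33.99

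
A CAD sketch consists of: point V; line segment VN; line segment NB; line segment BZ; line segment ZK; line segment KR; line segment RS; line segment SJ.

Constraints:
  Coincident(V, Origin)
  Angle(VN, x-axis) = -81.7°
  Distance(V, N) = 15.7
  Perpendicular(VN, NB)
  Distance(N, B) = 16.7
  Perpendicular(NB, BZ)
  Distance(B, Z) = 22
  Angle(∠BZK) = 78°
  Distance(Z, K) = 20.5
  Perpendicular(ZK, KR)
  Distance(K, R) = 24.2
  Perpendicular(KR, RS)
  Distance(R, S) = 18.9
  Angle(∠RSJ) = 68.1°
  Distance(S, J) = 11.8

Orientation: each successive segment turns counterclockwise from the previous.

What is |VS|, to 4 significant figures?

26.83

ZK is perpendicular to KR, so KR runs at -69.70°; with |KR| = 24.2, R = (4.785, -21.16). KR is perpendicular to RS, so RS runs at 20.30°; with |RS| = 18.9, S = (22.51, -14.61). Then |VS| = |S − V| = 26.83.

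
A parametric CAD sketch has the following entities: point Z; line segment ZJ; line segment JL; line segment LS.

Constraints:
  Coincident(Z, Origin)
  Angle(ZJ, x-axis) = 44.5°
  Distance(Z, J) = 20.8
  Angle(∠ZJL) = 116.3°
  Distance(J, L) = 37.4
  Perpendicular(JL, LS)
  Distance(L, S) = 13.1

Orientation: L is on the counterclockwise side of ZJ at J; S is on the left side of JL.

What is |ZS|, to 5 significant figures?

46.945

Z is at the origin; ZJ runs at 44.5° with length 20.8, so J = 20.8·(cos 44.5°, sin 44.5°) = (14.836, 14.579). ∠ZJL = 116.3°, so JL runs at 44.5° + (180° − 116.3°) = 108.20° from the x-axis; with |JL| = 37.4, L = J + 37.4·(cos 108.20°, sin 108.20°) = (3.1543, 50.108). JL ⟂ LS; with |LS| = 13.1 on the left of JL, S = L + 13.1·(-0.94997, -0.31233) = (-9.2904, 46.016). Then |ZS| = |S − Z| = 46.945.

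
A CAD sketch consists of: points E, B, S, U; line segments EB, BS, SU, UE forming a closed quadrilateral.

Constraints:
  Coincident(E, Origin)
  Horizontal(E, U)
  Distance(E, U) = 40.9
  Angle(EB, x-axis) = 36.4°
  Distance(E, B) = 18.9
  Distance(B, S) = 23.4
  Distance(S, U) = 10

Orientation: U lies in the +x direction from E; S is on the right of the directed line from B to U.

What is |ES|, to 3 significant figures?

32.6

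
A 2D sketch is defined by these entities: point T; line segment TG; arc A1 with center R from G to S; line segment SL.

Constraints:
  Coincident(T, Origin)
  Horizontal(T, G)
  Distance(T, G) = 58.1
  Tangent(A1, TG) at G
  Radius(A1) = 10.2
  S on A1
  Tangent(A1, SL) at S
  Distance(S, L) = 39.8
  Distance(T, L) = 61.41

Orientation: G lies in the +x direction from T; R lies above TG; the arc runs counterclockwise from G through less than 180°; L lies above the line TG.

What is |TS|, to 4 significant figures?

67.93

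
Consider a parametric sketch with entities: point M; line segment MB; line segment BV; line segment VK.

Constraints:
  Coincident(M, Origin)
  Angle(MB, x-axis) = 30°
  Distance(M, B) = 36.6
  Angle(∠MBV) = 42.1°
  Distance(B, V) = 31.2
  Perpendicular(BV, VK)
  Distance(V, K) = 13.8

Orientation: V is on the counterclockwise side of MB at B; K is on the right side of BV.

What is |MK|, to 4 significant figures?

38.55

∠MBV = 42.1°, so BV runs at 30.0° + (180° − 42.1°) = 167.9° from the x-axis; with |BV| = 31.2, V = B + 31.2·(cos 167.9°, sin 167.9°) = (1.190, 24.84). BV is perpendicular to VK; with |VK| = 13.8 on the right of BV, K = V + 13.8·(0.2096, 0.9778) = (4.082, 38.33). Then |MK| = |K − M| = 38.55.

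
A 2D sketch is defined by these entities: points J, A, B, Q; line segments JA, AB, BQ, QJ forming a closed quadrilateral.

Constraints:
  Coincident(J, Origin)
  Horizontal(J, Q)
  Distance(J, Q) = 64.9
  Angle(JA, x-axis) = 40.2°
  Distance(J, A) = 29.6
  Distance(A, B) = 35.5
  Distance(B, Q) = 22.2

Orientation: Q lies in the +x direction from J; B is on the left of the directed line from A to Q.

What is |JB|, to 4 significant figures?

61.77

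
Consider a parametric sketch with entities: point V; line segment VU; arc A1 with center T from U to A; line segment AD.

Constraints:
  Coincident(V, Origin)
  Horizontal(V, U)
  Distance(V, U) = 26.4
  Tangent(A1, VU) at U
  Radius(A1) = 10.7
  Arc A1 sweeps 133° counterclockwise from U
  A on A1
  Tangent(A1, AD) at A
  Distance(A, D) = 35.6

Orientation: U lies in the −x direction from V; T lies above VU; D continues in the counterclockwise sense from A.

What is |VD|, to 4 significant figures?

61.44

V is at the origin; VU is horizontal with |VU| = 26.4 and U on the −x side, so U = (-26.40, 0.000). Tangency of A1 to VU means the radius TU is perpendicular to VU, so T = U + (0, 10.7) = (-26.40, 10.70). On A1, U sits at bearing -90° from T; a 133° counterclockwise sweep puts A at bearing 43°, so A = T + 10.7·(cos 43°, sin 43°) = (-18.57, 18.00). The tangent condition forces TA to be normal to AD, so AD runs along (−sin 43°, cos 43°); with |AD| = 35.6, D = (-42.85, 44.03). Then |VD| = |D − V| = 61.44.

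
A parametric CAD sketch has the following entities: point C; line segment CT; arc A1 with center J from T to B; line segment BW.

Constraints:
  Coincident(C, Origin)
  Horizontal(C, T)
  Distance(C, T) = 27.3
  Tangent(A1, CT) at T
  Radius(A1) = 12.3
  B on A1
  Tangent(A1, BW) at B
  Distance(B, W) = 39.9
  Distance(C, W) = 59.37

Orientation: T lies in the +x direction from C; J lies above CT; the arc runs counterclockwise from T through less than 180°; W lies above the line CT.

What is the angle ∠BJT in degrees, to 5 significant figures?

110.66°

Checks: |JB| = 12.30 ✓; ∠(JB, BW) = 90.00° ✓; |BW| = 39.90 ✓; |CW| = 59.37 ✓.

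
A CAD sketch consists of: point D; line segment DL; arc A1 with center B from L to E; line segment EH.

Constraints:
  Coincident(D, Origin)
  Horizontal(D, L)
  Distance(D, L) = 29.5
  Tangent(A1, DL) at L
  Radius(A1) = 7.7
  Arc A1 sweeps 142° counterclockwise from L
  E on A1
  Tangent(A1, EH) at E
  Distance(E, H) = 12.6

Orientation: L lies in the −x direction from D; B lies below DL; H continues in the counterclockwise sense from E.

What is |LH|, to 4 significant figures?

22.14

D is at the origin; D and L share the same y with |DL| = 29.5 and L on the −x side, so L = (-29.50, 0.000). Since A1 is tangent to DL there, BL ⟂ DL, so B = L + (0, -7.7) = (-29.50, -7.700). On A1, L sits at bearing 90° from B; a 142° counterclockwise sweep puts E at bearing 232°, so E = B + 7.7·(cos 232°, sin 232°) = (-34.24, -13.77). A1 meets EH tangentially, so BE is at right angles to EH, so EH runs along (−sin 232°, cos 232°); with |EH| = 12.6, H = (-24.31, -21.53). Then |LH| = |H − L| = 22.14.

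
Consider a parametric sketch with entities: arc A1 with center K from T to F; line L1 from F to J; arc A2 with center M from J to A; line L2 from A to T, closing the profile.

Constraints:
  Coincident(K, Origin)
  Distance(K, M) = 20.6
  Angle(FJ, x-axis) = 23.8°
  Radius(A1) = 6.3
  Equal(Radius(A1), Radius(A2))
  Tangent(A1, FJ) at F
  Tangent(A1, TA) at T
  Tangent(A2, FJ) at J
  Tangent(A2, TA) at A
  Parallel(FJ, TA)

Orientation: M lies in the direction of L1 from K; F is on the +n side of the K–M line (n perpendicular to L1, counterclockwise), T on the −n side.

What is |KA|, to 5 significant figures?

21.542

Tangency of A1 to both parallel lines with radius 6.3 puts F and T at K ± 6.3·n: F = (-2.5423, 5.7642), T = (2.5423, -5.7642). Equal radii place J and A the same way about M: J = M + 6.3·n = (16.306, 14.077), A = M − 6.3·n = (21.391, 2.5488). Then |KA| = |A − K| = 21.542.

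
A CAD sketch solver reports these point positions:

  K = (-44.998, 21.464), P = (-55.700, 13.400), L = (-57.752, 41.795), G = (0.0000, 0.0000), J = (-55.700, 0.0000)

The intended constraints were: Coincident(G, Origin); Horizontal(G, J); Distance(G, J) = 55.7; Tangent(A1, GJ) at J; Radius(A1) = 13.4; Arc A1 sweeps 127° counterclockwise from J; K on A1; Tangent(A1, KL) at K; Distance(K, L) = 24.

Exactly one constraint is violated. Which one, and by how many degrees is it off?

Tangent(A1, KL) at K — off by 4.90°.

G = (0.00, 0.00) ✓; G.y = 0.00, J.y = 0.00 ✓; |GJ| = 55.70 ✓; ∠(PJ, JG) = 90.00° ✓; |PJ| = 13.40 ✓; bearing(P→K) − bearing(P→J) = 127.0° ✓; |PK| = 13.40 ✓; ∠(PK, KL) = 94.90° ✗; |KL| = 24.00 ✓.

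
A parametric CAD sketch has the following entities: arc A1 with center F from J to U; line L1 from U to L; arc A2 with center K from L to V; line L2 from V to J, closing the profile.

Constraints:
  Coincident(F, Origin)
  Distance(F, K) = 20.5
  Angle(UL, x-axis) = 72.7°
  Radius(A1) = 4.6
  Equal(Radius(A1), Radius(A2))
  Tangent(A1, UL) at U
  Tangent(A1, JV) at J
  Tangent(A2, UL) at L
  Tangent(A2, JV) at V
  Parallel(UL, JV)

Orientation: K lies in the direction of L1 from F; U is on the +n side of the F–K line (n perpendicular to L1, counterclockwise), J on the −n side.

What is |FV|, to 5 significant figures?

21.010

Tangency of A1 to both parallel lines with radius 4.6 puts U and J at F ± 4.6·n: U = (-4.3919, 1.3679), J = (4.3919, -1.3679). Equal radii place L and V the same way about K: L = K + 4.6·n = (1.7043, 20.941), V = K − 4.6·n = (10.488, 18.205). Then |FV| = |V − F| = 21.010.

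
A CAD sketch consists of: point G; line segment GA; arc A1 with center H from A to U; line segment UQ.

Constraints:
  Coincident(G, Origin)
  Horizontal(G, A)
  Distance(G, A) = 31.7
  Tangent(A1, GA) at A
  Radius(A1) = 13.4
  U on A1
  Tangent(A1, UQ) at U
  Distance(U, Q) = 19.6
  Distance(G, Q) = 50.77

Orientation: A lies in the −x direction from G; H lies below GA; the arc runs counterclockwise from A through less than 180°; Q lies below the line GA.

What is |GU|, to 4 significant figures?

47.79

G is at the origin; GA is horizontal with |GA| = 31.7 and A on the −x side, so A = (-31.70, 0.000). The tangent condition forces HA to be normal to GA, so H = A + (0, -13.4) = (-31.70, -13.40). Since HU ⟂ UQ (tangency), |HQ| = √(13.4² + 19.6²) = 23.74 regardless of where U sits on A1. So Q lies on both circle(G, 50.77) and circle(H, 23.74); the below-GA intersection is Q = (-34.83, -36.94). U is the foot of the tangent from Q: U = (-43.66, -19.44).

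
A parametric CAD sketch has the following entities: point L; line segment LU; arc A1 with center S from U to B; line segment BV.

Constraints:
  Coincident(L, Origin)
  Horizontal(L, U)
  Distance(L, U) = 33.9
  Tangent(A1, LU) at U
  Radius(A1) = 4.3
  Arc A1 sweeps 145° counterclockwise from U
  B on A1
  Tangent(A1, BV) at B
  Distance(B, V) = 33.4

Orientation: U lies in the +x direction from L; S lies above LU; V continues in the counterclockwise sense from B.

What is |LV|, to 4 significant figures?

28.44

On A1, U sits at bearing -90° from S; a 145° counterclockwise sweep puts B at bearing 55°, so B = S + 4.3·(cos 55°, sin 55°) = (36.37, 7.822). Since A1 is tangent to BV there, SB ⟂ BV, so BV runs along (−sin 55°, cos 55°); with |BV| = 33.4, V = (9.007, 26.98). Then |LV| = |V − L| = 28.44.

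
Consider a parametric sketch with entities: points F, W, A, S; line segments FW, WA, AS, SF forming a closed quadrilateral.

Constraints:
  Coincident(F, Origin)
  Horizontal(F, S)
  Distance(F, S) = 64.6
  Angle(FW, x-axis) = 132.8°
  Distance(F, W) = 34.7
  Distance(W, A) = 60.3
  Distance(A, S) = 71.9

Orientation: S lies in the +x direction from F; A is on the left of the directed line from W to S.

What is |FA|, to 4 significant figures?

65.58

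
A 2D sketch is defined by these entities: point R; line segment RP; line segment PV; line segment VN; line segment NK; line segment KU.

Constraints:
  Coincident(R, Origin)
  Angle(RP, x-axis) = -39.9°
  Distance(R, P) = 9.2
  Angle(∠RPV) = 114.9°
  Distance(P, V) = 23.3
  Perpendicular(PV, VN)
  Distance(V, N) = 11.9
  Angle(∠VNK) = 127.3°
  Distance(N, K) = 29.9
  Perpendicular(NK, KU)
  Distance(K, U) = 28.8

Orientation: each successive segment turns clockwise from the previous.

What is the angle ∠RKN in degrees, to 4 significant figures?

61.59°

The perpendicularity gives VN at right angles to PV, so VN runs at 165.0°; with |VN| = 11.9, N = (-10.47, -25.33). ∠VNK = 127.3° gives NK at 112.3° from the x-axis; with |NK| = 29.9, K = (-21.81, 2.336). Then cos ∠RKN = KR·KN / (|KR||KN|), giving 61.59°.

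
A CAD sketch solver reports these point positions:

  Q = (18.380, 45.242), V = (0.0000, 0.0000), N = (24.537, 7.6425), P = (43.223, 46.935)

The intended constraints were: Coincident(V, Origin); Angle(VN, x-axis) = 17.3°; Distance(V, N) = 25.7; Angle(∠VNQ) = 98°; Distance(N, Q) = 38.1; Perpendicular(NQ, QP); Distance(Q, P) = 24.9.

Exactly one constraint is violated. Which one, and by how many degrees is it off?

Perpendicular(NQ, QP) — off by 5.40°.

V = (0.00, 0.00) ✓; VN at 17.30° ✓; |VN| = 25.70 ✓; ∠VNQ = 98.00° ✓; |NQ| = 38.10 ✓; ∠(NQ, QP) = 95.40° ✗; |QP| = 24.90 ✓.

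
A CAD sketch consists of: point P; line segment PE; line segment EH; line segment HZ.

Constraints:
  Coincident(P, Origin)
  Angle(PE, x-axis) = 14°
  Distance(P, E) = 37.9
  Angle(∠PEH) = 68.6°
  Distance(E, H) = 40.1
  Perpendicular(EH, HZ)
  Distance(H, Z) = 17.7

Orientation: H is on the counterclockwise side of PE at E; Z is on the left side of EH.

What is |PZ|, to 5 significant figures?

31.615

∠PEH = 68.6°, so EH runs at 14.0° + (180° − 68.6°) = 125.40° from the x-axis; with |EH| = 40.1, H = E + 40.1·(cos 125.40°, sin 125.40°) = (13.545, 41.855). The perpendicularity gives HZ at right angles to EH; with |HZ| = 17.7 on the left of EH, Z = H + 17.7·(-0.81513, -0.57928) = (-0.88273, 31.602). Then |PZ| = |Z − P| = 31.615.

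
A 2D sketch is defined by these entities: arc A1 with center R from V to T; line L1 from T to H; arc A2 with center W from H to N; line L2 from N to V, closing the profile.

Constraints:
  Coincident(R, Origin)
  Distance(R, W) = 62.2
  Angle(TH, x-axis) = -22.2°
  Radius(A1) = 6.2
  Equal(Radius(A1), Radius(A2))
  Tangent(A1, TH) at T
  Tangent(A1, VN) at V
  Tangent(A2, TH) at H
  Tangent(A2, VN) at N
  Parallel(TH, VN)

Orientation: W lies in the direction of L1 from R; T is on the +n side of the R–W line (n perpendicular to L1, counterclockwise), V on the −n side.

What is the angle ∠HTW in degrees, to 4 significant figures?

5.692°

The slot axis is L1's direction at -22.2°, so u = (cos -22.2°, sin -22.2°) = (0.9259, -0.3778) and n = (−sin -22.2°, cos -22.2°) = (0.3778, 0.9259). R is at the origin and W lies 62.2 along u from R, so W = 62.2·u = (57.59, -23.50). Tangency of A1 to both parallel lines with radius 6.2 puts T and V at R ± 6.2·n: T = (2.343, 5.740), V = (-2.343, -5.740). Equal radii place H and N the same way about W: H = W + 6.2·n = (59.93, -17.76), N = W − 6.2·n = (55.25, -29.24). Then cos ∠HTW = TH·TW / (|TH||TW|), giving 5.692°.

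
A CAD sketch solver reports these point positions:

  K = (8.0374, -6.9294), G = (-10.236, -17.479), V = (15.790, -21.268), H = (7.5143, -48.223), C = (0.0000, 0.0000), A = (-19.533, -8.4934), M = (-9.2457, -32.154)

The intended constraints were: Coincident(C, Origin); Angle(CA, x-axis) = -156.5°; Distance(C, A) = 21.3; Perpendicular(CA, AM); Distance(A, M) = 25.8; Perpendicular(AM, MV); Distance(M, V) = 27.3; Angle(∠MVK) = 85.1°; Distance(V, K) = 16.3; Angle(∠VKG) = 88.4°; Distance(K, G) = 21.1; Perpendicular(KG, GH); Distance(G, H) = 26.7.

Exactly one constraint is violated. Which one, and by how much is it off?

Distance(G, H) = 26.7 — off by 8.80.

C = (0.00, 0.00) ✓; CA at -156.5° ✓; |CA| = 21.30 ✓; ∠(CA, AM) = 90.00° ✓; |AM| = 25.80 ✓; ∠(AM, MV) = 90.00° ✓; |MV| = 27.30 ✓; ∠MVK = 85.10° ✓; |VK| = 16.30 ✓; ∠VKG = 88.40° ✓; |KG| = 21.10 ✓; ∠(KG, GH) = 90.00° ✓; |GH| = 35.50 ✗.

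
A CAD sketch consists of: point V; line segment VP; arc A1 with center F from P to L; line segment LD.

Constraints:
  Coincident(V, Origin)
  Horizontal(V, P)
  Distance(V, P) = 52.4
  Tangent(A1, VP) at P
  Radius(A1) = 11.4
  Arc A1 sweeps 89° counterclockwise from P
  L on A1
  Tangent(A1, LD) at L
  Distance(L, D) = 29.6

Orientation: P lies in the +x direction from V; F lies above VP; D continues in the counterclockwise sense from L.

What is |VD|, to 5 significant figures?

76.163

V is at the origin; VP is horizontal with |VP| = 52.4 and P on the +x side, so P = (52.400, 0.0000). The tangent condition forces FP to be normal to VP, so F = P + (0, 11.4) = (52.400, 11.400). On A1, P sits at bearing -90° from F; an 89° counterclockwise sweep puts L at bearing -1°, so L = F + 11.4·(cos -1°, sin -1°) = (63.798, 11.201). The tangent condition forces FL to be normal to LD, so LD runs along (−sin -1°, cos -1°); with |LD| = 29.6, D = (64.315, 40.797). Then |VD| = |D − V| = 76.163.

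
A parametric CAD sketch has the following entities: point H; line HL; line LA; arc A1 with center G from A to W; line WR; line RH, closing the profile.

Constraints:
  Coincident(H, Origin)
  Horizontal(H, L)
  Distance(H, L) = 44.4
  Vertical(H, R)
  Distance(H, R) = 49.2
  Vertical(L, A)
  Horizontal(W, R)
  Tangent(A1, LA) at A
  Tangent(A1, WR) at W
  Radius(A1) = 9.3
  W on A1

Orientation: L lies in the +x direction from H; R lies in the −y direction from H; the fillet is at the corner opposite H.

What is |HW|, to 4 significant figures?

60.44

The virtual corner opposite H is at (44.40, -49.20). A1 meets LA tangentially, so GA is at right angles to LA and the tangent condition forces GW to be normal to WR, with radius 9.3, so the center G sits 9.3 in from both sides at G = (35.10, -39.90). That places the tangent points at A = (44.40, -39.90) on LA and W = (35.10, -49.20) on WR. Then |HW| = |W − H| = 60.44.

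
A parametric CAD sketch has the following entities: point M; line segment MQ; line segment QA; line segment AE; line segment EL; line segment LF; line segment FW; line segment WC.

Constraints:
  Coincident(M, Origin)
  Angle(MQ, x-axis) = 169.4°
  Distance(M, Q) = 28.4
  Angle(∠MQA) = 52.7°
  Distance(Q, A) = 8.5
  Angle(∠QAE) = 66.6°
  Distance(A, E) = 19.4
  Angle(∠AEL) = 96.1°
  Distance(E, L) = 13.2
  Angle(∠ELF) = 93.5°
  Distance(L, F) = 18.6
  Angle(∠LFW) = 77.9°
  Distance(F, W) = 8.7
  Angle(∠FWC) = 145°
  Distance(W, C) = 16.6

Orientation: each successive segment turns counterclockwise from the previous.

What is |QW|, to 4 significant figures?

0.5956

M is at the origin; MQ runs at 169.4° with length 28.4, so Q = (-27.92, 5.224). ∠MQA = 52.7° gives QA at -63.30° from the x-axis; with |QA| = 8.5, A = (-24.10, -2.369). ∠QAE = 66.6° gives AE at 50.10° from the x-axis; with |AE| = 19.4, E = (-11.65, 12.51). ∠AEL = 96.1° gives EL at 134.0° from the x-axis; with |EL| = 13.2, L = (-20.82, 22.01). ∠ELF = 93.5° gives LF at -139.5° from the x-axis; with |LF| = 18.6, F = (-34.97, 9.929). ∠LFW = 77.9° gives FW at -37.40° from the x-axis; with |FW| = 8.7, W = (-28.05, 4.645). Then |QW| = |W − Q| = 0.5956.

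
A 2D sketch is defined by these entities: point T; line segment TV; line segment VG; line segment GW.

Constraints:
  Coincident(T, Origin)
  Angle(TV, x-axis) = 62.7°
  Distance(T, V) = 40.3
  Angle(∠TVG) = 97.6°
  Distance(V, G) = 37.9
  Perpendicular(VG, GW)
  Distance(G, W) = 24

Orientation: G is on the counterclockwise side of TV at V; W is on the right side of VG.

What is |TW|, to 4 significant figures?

77.19

T is at the origin; TV runs at 62.7° with length 40.3, so V = 40.3·(cos 62.7°, sin 62.7°) = (18.48, 35.81). ∠TVG = 97.6°, so VG runs at 62.7° + (180° − 97.6°) = 145.1° from the x-axis; with |VG| = 37.9, G = V + 37.9·(cos 145.1°, sin 145.1°) = (-12.60, 57.50). VG ⟂ GW; with |GW| = 24.0 on the right of VG, W = G + 24.0·(0.5721, 0.8202) = (1.131, 77.18). Then |TW| = |W − T| = 77.19.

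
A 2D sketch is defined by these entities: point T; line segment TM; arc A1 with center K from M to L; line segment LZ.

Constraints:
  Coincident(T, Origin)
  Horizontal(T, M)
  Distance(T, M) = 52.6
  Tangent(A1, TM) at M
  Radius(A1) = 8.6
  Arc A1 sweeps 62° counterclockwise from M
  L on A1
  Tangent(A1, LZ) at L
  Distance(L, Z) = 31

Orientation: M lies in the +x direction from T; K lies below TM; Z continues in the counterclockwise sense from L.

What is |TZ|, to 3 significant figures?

44.1

T is at the origin; TM is horizontal with |TM| = 52.6 and M on the +x side, so M = (52.6, 0.00). Since A1 is tangent to TM there, KM ⟂ TM, so K = M + (0, -8.6) = (52.6, -8.60). On A1, M sits at bearing 90° from K; a 62° counterclockwise sweep puts L at bearing 152°, so L = K + 8.6·(cos 152°, sin 152°) = (45.0, -4.56). Since A1 is tangent to LZ there, KL ⟂ LZ, so LZ runs along (−sin 152°, cos 152°); with |LZ| = 31.0, Z = (30.5, -31.9). Then |TZ| = |Z − T| = 44.1.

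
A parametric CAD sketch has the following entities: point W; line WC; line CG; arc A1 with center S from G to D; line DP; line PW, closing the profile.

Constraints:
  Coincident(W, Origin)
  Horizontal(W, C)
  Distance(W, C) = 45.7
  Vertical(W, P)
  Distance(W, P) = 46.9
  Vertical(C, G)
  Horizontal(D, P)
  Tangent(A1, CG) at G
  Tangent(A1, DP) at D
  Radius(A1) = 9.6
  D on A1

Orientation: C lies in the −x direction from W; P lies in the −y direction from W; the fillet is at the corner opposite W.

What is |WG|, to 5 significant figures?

58.990

W is at the origin; WC is horizontal with |WC| = 45.7 and C on the −x side, so C = (-45.700, 0.0000). WP is vertical with |WP| = 46.9 and P on the −y side, so P = (0.0000, -46.900). The virtual corner opposite W is at (-45.700, -46.900). The tangent condition forces SG to be normal to CG and A1 meets DP tangentially, so SD is at right angles to DP, with radius 9.6, so the center S sits 9.6 in from both sides at S = (-36.100, -37.300). That places the tangent points at G = (-45.700, -37.300) on CG and D = (-36.100, -46.900) on DP. Then |WG| = |G − W| = 58.990.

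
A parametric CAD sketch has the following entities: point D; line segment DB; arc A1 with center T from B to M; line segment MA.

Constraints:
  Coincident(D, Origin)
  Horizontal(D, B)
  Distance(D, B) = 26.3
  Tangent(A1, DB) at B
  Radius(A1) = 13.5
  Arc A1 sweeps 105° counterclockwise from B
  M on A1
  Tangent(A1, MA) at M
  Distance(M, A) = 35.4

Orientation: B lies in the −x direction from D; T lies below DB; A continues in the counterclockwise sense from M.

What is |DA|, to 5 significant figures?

59.421

On A1, B sits at bearing 90° from T; a 105° counterclockwise sweep puts M at bearing 195°, so M = T + 13.5·(cos 195°, sin 195°) = (-39.340, -16.994). Tangency of A1 to MA means the radius TM is perpendicular to MA, so MA runs along (−sin 195°, cos 195°); with |MA| = 35.4, A = (-30.178, -51.188). Then |DA| = |A − D| = 59.421.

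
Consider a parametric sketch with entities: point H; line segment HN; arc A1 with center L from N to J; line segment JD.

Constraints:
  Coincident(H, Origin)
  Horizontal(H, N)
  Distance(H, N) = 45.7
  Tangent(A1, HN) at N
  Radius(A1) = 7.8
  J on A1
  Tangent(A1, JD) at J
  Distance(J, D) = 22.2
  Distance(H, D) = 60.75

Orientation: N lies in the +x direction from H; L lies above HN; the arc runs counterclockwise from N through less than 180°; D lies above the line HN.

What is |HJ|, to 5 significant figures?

54.103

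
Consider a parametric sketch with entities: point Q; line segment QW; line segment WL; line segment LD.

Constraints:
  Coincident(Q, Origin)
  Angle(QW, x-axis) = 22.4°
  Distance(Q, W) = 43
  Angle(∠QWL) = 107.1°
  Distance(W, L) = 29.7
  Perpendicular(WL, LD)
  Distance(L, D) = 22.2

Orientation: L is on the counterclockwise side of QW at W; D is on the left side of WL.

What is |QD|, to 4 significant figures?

46.37

Q is at the origin; QW runs at 22.4° with length 43.0, so W = 43.0·(cos 22.4°, sin 22.4°) = (39.76, 16.39). ∠QWL = 107.1°, so WL runs at 22.4° + (180° − 107.1°) = 95.30° from the x-axis; with |WL| = 29.7, L = W + 29.7·(cos 95.30°, sin 95.30°) = (37.01, 45.96). The perpendicularity gives LD at right angles to WL; with |LD| = 22.2 on the left of WL, D = L + 22.2·(-0.9957, -0.09237) = (14.91, 43.91). Then |QD| = |D − Q| = 46.37.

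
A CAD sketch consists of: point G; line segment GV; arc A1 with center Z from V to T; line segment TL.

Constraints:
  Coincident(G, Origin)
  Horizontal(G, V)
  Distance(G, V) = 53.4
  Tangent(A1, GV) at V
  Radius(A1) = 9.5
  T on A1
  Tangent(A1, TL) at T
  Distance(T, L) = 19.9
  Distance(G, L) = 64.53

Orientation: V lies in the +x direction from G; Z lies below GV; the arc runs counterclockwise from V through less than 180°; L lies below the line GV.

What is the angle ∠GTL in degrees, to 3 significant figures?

141°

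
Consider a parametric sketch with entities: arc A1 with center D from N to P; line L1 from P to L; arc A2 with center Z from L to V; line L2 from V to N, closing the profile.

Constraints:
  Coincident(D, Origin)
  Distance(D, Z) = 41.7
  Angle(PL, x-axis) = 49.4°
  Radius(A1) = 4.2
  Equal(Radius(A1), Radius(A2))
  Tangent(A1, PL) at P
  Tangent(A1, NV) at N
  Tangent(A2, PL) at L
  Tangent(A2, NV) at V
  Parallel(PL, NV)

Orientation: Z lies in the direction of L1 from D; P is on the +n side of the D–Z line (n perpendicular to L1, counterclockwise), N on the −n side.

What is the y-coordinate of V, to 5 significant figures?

28.928

The slot axis is L1's direction at 49.4°, so u = (cos 49.4°, sin 49.4°) = (0.65077, 0.75927) and n = (−sin 49.4°, cos 49.4°) = (-0.75927, 0.65077). D is at the origin and Z lies 41.7 along u from D, so Z = 41.7·u = (27.137, 31.662). Tangency of A1 to both parallel lines with radius 4.2 puts P and N at D ± 4.2·n: P = (-3.1889, 2.7333), N = (3.1889, -2.7333). Equal radii place L and V the same way about Z: L = Z + 4.2·n = (23.948, 34.395), V = Z − 4.2·n = (30.326, 28.928). So V.y = 28.928.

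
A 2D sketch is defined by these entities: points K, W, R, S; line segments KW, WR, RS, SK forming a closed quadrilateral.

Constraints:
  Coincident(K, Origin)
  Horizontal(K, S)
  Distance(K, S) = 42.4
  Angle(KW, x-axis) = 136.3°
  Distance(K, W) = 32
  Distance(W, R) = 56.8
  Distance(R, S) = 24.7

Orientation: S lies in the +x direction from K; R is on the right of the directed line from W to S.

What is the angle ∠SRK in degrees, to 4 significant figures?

116.6°

K is at the origin; KS is horizontal with |KS| = 42.4 and S in +x, so S = (42.4, 0). KW runs at 136.3° with |KW| = 32.0, so W = (-23.13, 22.11). R is determined by |WR| = 56.8 and |RS| = 24.7 together: it lies at the intersection of circle(W, 56.8) and circle(S, 24.7). With |WS| = 69.16, the foot of the radical line on WS is 53.49 from W and the perpendicular offset is √(56.8² − 53.49²) = 19.09. Taking the right-of-WS solution: R = (21.45, -13.08).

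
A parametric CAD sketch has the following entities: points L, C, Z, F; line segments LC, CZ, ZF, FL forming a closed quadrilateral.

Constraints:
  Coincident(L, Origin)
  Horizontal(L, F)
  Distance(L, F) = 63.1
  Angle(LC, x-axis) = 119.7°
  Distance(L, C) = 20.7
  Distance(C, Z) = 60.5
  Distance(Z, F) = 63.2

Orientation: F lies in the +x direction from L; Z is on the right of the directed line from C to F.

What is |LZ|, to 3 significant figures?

40.1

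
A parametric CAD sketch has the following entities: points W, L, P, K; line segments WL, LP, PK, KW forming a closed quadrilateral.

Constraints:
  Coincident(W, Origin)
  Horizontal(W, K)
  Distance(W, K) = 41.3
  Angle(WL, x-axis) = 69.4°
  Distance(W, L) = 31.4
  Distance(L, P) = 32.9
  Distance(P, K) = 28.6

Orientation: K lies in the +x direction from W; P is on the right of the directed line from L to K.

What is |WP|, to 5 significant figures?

13.364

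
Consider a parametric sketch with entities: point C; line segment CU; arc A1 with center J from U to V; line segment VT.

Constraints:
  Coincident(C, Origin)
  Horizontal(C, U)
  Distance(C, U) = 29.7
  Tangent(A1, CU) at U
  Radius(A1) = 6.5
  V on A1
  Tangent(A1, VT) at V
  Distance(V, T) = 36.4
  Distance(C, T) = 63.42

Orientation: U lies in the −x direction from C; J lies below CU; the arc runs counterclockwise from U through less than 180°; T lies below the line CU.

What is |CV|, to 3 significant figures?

35.6

Checks: ∠(JU, UC) = 90.00° ✓; |JV| = 6.500 ✓; ∠(JV, VT) = 90.00° ✓; |VT| = 36.40 ✓; |CT| = 63.42 ✓.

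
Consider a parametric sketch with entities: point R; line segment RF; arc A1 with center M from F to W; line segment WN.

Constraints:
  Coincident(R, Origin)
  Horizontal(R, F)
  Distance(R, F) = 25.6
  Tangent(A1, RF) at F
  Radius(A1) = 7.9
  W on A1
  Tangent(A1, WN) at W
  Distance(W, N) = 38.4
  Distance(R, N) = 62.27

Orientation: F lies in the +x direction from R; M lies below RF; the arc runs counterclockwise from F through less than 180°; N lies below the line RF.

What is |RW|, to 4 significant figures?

24.14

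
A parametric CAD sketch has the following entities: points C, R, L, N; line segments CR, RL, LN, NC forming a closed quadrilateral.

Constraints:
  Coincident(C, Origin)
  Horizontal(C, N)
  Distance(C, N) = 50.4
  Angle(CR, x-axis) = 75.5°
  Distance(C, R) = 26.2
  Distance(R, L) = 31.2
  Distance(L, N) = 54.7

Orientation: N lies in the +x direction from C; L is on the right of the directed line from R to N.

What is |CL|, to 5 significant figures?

5.7255

C is at the origin; C and N share the same y with |CN| = 50.4 and N in +x, so N = (50.4, 0). CR runs at 75.5° with |CR| = 26.2, so R = (6.5600, 25.365). L is determined by |RL| = 31.2 and |LN| = 54.7 together: it lies at the intersection of circle(R, 31.2) and circle(N, 54.7). With |RN| = 50.649, the foot of the radical line on RN is 5.3970 from R and the perpendicular offset is √(31.2² − 5.3970²) = 30.730. Taking the right-of-RN solution: L = (-4.1582, -3.9357).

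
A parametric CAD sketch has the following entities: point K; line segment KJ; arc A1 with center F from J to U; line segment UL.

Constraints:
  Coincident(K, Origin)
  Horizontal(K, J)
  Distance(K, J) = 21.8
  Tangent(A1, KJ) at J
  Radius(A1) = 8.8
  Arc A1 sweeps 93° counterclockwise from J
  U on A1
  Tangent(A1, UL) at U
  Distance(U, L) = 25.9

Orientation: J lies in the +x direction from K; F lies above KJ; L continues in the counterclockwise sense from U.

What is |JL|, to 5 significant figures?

35.903

K is at the origin; KJ is horizontal with |KJ| = 21.8 and J on the +x side, so J = (21.800, 0.0000). Since A1 is tangent to KJ there, FJ ⟂ KJ, so F = J + (0, 8.8) = (21.800, 8.8000). On A1, J sits at bearing -90° from F; a 93° counterclockwise sweep puts U at bearing 3°, so U = F + 8.8·(cos 3°, sin 3°) = (30.588, 9.2606). Tangency of A1 to UL means the radius FU is perpendicular to UL, so UL runs along (−sin 3°, cos 3°); with |UL| = 25.9, L = (29.232, 35.125). Then |JL| = |L − J| = 35.903.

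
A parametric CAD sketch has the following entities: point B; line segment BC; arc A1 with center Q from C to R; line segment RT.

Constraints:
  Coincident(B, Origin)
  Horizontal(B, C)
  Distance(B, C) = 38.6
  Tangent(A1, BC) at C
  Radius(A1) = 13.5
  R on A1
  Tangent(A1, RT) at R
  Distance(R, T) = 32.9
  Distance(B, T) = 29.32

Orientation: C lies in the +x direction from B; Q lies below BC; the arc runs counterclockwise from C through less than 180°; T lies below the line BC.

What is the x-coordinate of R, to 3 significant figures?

28.7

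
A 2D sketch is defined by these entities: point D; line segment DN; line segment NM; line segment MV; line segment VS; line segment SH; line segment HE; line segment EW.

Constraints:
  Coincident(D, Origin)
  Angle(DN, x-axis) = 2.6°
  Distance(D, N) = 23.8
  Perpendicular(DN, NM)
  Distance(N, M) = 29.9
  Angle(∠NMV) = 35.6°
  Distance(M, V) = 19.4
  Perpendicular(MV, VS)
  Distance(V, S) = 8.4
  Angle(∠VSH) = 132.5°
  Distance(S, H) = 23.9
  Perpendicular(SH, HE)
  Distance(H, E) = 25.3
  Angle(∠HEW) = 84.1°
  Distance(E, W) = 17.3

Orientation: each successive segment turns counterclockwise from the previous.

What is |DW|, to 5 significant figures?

39.668

D is at the origin; DN runs at 2.6° with length 23.8, so N = (23.775, 1.0796). The perpendicularity gives NM at right angles to DN, so NM runs at 92.600°; with |NM| = 29.9, M = (22.419, 30.949). ∠NMV = 35.6° gives MV at -123.00° from the x-axis; with |MV| = 19.4, V = (11.853, 14.679). MV is perpendicular to VS, so VS runs at -33.000°; with |VS| = 8.4, S = (18.898, 10.104). ∠VSH = 132.5° gives SH at 14.500° from the x-axis; with |SH| = 23.9, H = (42.037, 16.088). SH ⟂ HE, so HE runs at 104.50°; with |HE| = 25.3, E = (35.702, 40.582). ∠HEW = 84.1° gives EW at -159.60° from the x-axis; with |EW| = 17.3, W = (19.487, 34.552). Then |DW| = |W − D| = 39.668.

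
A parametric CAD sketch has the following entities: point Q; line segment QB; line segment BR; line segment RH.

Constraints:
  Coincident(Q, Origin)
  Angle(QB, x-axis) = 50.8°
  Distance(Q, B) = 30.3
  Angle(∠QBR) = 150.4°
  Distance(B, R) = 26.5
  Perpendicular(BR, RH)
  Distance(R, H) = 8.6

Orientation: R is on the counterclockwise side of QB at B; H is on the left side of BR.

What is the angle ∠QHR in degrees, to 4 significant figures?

96.87°

Q is at the origin; QB runs at 50.8° with length 30.3, so B = 30.3·(cos 50.8°, sin 50.8°) = (19.15, 23.48). ∠QBR = 150.4°, so BR runs at 50.8° + (180° − 150.4°) = 80.40° from the x-axis; with |BR| = 26.5, R = B + 26.5·(cos 80.40°, sin 80.40°) = (23.57, 49.61). The perpendicularity gives RH at right angles to BR; with |RH| = 8.6 on the left of BR, H = R + 8.6·(-0.9860, 0.1668) = (15.09, 51.04). Then cos ∠QHR = HQ·HR / (|HQ||HR|), giving 96.87°.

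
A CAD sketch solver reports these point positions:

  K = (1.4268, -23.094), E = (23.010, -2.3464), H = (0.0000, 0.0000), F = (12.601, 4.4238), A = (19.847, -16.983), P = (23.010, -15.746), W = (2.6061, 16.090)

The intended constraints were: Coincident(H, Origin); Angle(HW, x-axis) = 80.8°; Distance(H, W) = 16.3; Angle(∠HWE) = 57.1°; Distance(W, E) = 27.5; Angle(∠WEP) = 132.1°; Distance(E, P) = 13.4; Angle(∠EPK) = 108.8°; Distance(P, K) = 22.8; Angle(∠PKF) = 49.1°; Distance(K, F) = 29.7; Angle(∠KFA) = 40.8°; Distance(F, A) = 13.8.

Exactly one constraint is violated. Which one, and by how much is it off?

Distance(F, A) = 13.8 — off by 8.80.

H = (0.00, 0.00) ✓; HW at 80.80° ✓; |HW| = 16.30 ✓; ∠HWE = 57.10° ✓; |WE| = 27.50 ✓; ∠WEP = 132.1° ✓; |EP| = 13.40 ✓; ∠EPK = 108.8° ✓; |PK| = 22.80 ✓; ∠PKF = 49.10° ✓; |KF| = 29.70 ✓; ∠KFA = 40.80° ✓; |FA| = 22.60 ✗.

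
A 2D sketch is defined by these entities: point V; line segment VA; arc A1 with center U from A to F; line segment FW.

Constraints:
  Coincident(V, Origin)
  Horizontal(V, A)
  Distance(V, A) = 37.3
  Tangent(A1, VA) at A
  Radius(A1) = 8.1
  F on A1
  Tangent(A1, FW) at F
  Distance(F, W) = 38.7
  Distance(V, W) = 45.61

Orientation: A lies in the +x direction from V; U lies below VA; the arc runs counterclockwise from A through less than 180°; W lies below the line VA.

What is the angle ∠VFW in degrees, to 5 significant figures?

81.981°

V is at the origin; V and A share the same y with |VA| = 37.3 and A on the +x side, so A = (37.300, 0.0000). Since A1 is tangent to VA there, UA ⟂ VA, so U = A + (0, -8.1) = (37.300, -8.1000). Since UF ⟂ FW (tangency), |UW| = √(8.1² + 38.7²) = 39.539 regardless of where F sits on A1. So W lies on both circle(V, 45.61) and circle(U, 39.539); the below-VA intersection is W = (17.294, -42.204). F is the foot of the tangent from W: F = (29.622, -5.5198).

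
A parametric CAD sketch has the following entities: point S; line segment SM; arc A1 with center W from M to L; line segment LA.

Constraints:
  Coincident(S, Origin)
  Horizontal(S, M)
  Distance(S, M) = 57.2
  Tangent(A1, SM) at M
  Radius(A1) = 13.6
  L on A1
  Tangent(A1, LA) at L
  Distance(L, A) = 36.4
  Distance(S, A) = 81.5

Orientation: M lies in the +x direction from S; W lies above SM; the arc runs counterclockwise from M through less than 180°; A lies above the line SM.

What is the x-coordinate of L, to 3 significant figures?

70.5

Checks: ∠(WM, MS) = 90.00° ✓; |WM| = 13.60 ✓; |WL| = 13.60 ✓; ∠(WL, LA) = 90.00° ✓; |LA| = 36.40 ✓; |SA| = 81.50 ✓.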